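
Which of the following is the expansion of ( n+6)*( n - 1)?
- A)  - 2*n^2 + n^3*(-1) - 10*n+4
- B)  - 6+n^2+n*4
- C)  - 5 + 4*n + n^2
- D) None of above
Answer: D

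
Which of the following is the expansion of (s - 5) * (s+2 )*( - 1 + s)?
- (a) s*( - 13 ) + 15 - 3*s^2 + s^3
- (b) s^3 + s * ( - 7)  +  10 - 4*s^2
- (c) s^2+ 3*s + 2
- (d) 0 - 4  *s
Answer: b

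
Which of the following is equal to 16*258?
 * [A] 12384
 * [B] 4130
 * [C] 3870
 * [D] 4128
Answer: D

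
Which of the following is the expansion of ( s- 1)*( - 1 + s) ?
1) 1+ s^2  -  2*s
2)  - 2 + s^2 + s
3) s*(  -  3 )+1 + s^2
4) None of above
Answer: 1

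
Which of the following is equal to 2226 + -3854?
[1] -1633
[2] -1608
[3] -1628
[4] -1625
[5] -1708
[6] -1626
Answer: 3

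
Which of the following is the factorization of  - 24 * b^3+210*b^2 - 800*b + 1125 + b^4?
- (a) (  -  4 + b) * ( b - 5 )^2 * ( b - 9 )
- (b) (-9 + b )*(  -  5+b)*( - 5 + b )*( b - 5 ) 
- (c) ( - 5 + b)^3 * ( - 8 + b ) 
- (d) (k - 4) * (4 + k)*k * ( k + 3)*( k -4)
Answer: b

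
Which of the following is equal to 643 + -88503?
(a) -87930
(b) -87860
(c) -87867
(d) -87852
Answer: b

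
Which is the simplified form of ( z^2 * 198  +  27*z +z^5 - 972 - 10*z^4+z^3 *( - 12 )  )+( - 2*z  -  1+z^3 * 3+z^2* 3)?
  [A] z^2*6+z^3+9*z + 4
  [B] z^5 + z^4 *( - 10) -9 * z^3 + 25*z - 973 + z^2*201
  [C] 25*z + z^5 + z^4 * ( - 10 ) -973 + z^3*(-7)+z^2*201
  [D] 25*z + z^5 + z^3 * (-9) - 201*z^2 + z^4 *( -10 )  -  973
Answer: B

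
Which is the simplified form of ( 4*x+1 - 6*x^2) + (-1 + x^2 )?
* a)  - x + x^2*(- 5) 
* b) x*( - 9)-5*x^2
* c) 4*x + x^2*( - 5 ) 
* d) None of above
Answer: c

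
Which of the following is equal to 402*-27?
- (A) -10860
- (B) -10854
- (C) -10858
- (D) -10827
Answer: B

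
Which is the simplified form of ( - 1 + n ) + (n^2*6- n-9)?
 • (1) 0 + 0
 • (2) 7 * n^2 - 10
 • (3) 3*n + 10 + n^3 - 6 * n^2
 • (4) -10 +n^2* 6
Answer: 4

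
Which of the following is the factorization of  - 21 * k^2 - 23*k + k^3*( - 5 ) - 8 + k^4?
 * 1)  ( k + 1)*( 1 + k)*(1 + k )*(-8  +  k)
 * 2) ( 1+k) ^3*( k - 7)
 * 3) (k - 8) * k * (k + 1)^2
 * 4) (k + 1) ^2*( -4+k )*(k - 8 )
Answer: 1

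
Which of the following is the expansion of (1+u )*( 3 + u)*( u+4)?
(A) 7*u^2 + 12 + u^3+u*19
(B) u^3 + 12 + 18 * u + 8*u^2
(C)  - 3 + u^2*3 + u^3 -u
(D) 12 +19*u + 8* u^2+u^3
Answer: D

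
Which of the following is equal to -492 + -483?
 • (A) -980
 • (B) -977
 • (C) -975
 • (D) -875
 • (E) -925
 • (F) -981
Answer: C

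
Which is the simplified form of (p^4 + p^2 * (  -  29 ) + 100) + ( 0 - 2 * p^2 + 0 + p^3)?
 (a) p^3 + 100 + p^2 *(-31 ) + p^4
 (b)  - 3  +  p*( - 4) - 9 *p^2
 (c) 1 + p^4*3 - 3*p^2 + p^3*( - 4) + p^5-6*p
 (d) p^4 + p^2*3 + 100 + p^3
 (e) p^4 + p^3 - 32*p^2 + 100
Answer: a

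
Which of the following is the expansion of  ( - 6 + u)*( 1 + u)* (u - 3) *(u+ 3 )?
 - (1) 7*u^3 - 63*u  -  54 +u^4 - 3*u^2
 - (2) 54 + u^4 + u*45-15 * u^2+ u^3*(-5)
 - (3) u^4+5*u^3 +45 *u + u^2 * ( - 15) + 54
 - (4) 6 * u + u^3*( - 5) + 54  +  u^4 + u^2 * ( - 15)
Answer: 2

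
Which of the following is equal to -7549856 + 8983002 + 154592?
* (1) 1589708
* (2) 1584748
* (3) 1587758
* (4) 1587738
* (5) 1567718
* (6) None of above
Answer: 4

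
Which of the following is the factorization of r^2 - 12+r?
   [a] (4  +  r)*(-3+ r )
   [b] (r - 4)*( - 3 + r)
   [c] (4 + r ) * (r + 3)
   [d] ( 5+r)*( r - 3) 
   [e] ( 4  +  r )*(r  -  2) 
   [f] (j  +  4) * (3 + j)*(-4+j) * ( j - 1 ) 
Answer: a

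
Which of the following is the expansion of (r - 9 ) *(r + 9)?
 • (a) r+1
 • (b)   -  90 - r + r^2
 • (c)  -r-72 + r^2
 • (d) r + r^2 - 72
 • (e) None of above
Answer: e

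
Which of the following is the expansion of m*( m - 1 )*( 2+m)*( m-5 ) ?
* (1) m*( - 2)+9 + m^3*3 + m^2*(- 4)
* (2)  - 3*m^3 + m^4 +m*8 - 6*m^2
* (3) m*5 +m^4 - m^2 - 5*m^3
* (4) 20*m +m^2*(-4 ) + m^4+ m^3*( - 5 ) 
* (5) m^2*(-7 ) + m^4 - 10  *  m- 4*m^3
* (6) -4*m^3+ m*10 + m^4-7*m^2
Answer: 6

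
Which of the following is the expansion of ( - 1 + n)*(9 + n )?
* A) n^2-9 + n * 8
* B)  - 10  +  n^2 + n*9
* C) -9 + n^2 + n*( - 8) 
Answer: A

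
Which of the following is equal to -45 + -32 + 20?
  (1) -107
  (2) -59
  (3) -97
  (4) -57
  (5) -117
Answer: 4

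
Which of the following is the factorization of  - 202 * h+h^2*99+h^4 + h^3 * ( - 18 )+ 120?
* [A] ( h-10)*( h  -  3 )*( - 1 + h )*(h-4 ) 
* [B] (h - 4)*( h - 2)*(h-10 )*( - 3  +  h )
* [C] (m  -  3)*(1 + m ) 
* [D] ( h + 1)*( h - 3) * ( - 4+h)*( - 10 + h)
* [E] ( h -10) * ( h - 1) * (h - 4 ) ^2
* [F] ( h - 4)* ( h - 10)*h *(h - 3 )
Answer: A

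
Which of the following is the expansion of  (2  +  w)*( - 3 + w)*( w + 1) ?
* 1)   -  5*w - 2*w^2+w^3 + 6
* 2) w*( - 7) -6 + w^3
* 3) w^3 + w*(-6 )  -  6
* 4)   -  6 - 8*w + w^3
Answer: 2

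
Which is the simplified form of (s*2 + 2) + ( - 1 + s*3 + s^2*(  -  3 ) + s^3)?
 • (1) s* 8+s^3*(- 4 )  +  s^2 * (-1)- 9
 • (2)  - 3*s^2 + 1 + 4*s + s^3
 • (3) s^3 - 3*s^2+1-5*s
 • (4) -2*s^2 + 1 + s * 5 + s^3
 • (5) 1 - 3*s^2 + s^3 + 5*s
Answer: 5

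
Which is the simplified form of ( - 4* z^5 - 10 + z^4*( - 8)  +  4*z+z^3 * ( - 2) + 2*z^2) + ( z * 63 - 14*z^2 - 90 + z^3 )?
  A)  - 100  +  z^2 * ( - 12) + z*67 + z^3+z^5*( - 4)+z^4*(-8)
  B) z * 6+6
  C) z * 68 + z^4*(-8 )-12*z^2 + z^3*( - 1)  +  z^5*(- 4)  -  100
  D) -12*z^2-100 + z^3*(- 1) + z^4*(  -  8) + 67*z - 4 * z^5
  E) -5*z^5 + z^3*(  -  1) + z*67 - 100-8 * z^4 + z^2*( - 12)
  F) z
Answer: D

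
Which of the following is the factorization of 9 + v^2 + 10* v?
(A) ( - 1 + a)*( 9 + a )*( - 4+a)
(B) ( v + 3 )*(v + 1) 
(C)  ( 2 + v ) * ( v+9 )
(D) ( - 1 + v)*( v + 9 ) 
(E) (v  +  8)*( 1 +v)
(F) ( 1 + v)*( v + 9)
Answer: F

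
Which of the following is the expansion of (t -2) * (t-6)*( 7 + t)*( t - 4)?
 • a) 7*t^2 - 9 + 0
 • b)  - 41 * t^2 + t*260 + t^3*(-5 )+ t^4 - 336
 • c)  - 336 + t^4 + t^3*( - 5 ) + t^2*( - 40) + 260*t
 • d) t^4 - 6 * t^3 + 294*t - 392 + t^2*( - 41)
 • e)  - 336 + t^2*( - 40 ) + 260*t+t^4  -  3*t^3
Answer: c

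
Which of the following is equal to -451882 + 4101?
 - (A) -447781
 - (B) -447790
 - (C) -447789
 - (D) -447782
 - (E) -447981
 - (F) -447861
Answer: A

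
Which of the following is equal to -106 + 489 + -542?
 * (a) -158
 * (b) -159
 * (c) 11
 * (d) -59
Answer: b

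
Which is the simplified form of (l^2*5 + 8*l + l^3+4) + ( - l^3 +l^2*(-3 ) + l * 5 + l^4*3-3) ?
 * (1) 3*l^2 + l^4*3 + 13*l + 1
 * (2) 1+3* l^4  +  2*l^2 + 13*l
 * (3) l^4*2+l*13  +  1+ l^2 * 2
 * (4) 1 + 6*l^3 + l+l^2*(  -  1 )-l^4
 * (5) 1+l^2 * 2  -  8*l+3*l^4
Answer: 2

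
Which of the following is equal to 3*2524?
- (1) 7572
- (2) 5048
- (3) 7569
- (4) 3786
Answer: 1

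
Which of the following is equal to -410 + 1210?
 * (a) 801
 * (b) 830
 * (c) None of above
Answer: c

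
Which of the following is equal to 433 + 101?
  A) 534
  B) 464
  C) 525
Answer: A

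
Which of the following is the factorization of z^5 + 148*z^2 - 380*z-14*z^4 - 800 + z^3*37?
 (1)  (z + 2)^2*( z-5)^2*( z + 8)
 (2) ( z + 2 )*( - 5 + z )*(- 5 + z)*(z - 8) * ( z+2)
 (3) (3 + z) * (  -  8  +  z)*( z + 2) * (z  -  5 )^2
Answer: 2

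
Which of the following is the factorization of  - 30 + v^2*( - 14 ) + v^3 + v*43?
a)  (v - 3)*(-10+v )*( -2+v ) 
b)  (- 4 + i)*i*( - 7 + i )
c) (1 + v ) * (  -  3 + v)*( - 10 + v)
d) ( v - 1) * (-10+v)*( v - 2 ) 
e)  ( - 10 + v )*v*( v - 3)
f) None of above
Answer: f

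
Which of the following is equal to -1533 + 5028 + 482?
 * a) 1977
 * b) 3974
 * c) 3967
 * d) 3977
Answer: d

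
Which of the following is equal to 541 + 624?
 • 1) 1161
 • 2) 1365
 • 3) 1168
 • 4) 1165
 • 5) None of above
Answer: 4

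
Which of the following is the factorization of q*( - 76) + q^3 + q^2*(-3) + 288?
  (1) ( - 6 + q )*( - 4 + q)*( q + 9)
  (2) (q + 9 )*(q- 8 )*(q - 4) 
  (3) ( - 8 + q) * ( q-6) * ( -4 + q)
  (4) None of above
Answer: 2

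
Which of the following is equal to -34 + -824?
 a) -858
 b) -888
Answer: a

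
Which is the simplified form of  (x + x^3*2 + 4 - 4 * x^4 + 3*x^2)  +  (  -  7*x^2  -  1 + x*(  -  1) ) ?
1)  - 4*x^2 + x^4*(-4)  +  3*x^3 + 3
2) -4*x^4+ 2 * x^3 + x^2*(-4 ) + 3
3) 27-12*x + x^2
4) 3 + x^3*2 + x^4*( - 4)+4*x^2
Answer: 2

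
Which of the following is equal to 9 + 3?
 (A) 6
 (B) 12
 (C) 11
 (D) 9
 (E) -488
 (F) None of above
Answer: B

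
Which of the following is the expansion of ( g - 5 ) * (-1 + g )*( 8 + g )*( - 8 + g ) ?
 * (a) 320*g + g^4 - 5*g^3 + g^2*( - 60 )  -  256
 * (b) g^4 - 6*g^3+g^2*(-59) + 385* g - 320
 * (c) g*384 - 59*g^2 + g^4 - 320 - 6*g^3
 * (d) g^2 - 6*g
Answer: c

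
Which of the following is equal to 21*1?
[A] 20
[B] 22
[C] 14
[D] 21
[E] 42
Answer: D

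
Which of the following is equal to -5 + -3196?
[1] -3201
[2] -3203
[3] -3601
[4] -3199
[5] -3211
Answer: 1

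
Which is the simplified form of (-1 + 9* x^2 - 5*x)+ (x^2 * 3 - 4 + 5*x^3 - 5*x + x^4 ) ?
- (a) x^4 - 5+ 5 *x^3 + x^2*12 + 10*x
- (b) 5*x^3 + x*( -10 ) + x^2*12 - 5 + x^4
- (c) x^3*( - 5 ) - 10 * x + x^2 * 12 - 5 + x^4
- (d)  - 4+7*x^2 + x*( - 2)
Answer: b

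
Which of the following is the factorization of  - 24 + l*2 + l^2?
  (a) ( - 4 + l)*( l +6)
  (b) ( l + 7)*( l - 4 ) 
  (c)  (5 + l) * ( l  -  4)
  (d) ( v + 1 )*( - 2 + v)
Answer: a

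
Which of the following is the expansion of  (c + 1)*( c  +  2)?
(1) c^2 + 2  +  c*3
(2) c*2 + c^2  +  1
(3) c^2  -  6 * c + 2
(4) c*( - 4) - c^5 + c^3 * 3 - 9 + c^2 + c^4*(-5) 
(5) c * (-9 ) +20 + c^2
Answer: 1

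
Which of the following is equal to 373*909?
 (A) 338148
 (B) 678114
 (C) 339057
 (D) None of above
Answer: C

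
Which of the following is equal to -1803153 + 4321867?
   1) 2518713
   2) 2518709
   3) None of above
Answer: 3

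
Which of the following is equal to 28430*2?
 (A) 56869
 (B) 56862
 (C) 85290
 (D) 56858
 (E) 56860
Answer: E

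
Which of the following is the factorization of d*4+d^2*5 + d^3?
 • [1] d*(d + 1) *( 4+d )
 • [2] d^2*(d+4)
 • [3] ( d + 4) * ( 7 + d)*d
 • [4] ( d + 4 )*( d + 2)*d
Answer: 1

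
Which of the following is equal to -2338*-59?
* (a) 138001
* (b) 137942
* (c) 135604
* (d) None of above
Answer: b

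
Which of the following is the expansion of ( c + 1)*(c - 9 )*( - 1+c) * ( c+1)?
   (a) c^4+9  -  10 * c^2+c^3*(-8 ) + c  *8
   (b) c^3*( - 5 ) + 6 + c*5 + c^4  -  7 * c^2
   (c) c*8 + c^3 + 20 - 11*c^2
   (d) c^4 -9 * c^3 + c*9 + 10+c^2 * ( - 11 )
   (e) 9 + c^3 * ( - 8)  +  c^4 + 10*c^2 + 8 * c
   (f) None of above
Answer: a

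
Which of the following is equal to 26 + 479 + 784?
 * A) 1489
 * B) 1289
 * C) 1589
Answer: B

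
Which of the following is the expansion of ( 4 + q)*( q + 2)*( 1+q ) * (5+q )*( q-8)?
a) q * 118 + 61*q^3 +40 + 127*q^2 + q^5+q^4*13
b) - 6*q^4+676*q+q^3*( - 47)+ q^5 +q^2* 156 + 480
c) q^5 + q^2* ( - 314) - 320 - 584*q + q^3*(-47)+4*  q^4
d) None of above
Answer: c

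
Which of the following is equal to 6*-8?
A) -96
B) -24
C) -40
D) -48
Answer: D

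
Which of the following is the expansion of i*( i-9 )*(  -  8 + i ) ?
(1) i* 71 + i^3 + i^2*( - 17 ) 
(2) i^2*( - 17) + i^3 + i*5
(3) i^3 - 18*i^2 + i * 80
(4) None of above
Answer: 4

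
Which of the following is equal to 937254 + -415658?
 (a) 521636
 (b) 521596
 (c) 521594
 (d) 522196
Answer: b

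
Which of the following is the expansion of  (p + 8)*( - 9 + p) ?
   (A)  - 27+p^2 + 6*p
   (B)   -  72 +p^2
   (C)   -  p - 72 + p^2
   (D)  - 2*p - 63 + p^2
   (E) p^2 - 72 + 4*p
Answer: C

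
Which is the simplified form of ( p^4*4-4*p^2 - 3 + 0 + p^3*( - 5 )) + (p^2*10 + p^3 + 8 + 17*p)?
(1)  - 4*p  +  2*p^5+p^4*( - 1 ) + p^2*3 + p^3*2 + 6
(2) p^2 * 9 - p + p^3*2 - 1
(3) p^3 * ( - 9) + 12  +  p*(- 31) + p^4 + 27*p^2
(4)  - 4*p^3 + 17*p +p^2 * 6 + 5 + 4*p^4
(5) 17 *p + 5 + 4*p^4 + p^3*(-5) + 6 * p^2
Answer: 4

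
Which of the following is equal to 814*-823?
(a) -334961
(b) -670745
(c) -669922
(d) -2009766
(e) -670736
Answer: c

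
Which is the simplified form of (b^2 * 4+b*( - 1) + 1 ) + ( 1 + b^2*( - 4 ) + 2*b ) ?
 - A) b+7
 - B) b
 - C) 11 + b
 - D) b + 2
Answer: D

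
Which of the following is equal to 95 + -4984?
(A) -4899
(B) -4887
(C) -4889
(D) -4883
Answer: C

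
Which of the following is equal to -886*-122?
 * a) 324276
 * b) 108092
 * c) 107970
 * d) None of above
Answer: b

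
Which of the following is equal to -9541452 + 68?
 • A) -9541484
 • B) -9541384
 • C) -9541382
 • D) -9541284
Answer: B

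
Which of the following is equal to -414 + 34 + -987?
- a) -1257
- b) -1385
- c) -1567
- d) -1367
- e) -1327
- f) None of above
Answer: d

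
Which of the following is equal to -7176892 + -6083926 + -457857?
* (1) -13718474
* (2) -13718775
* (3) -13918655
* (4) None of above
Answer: 4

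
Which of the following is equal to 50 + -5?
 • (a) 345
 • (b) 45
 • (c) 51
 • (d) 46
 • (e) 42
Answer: b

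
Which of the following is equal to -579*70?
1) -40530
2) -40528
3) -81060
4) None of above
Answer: 1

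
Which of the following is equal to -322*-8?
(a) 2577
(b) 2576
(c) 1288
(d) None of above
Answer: b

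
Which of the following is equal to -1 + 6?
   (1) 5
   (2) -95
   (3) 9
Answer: 1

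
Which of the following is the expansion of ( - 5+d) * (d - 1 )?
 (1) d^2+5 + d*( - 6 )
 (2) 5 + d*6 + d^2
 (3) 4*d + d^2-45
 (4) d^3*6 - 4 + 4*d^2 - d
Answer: 1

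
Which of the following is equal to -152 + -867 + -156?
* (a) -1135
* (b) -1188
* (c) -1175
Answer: c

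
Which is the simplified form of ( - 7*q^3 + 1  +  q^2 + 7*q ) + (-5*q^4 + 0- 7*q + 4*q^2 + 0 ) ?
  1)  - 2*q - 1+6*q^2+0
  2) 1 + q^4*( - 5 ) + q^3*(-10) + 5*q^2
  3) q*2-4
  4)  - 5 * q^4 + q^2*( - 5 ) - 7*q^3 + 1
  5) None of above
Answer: 5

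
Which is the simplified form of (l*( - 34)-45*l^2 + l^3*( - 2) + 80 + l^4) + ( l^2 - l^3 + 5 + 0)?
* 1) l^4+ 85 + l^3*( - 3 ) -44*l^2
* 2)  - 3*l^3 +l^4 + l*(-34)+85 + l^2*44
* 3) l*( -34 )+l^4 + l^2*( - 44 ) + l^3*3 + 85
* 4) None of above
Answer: 4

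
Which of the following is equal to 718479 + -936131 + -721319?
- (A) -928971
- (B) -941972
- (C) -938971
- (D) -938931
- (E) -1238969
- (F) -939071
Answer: C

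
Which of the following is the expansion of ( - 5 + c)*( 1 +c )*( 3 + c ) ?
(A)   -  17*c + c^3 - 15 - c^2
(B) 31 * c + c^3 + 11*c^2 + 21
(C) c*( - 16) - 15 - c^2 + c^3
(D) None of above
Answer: A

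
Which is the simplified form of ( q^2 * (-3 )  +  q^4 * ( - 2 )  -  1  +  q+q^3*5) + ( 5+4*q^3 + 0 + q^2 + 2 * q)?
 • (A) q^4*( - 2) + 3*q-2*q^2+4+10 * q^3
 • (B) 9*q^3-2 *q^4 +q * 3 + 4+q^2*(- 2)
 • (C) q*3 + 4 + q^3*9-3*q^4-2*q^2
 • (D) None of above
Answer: B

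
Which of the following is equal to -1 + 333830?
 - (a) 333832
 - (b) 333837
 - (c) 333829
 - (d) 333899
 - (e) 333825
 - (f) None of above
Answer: c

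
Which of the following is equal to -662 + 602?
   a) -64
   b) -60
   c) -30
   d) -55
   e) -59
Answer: b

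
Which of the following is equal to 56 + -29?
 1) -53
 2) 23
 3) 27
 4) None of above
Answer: 3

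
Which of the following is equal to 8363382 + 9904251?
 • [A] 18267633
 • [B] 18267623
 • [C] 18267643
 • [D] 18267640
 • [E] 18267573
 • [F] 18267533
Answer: A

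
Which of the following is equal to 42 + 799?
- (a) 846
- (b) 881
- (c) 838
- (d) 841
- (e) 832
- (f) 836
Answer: d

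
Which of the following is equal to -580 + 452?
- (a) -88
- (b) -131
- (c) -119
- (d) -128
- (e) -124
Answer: d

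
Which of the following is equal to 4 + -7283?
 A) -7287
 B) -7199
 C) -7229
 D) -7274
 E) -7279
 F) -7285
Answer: E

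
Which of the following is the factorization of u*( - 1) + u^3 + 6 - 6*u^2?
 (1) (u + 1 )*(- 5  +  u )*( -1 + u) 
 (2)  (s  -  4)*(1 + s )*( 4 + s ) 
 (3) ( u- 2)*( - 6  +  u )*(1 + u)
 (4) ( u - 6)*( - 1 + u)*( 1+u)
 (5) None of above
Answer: 4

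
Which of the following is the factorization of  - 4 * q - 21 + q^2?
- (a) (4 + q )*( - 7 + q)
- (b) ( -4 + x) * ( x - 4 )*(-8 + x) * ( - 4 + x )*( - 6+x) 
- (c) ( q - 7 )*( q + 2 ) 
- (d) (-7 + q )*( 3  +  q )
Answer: d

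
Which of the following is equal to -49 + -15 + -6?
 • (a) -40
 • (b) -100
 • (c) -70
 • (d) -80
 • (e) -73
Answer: c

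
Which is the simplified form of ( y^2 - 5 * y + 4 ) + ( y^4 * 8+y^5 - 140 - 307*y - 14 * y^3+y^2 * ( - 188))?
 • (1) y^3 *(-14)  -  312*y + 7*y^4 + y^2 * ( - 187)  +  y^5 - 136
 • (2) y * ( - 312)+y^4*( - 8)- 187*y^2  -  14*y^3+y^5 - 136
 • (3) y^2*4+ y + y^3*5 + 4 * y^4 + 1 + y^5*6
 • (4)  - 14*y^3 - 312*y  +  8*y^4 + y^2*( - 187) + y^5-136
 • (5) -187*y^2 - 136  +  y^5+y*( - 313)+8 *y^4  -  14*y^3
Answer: 4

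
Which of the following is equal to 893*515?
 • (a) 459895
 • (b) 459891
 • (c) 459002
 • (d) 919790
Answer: a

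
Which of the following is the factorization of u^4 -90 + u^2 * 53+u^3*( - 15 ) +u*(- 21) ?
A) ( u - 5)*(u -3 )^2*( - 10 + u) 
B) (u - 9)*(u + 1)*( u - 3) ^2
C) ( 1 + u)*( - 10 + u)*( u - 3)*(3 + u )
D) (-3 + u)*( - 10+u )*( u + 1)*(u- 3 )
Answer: D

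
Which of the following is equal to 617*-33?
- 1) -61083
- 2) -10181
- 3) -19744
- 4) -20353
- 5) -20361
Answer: 5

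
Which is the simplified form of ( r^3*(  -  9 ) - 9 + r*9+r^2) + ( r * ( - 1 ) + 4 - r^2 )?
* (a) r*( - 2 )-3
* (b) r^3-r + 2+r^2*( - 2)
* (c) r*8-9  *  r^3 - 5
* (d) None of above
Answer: c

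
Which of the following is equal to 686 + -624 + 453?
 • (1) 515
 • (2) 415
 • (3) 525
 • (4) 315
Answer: 1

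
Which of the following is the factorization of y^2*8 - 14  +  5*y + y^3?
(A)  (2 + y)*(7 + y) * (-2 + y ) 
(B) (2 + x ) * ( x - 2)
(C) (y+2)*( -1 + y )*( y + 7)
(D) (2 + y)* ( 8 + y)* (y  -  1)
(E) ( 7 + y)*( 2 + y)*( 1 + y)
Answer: C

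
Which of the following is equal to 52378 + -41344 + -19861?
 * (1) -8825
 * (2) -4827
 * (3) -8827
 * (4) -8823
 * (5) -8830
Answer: 3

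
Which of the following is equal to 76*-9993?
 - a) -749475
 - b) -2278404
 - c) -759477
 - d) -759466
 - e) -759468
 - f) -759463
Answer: e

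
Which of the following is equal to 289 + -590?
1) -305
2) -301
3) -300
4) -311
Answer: 2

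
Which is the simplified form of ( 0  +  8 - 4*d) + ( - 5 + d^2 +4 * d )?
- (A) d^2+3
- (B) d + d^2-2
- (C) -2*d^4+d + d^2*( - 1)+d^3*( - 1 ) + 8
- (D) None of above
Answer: A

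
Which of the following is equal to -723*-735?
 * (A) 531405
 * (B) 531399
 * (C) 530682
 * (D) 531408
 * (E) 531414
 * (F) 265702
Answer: A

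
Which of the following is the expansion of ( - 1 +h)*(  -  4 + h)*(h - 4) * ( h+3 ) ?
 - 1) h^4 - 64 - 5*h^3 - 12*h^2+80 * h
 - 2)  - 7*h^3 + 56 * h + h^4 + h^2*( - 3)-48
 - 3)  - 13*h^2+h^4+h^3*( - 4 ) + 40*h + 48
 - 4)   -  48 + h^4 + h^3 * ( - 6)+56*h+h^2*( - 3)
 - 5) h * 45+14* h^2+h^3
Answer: 4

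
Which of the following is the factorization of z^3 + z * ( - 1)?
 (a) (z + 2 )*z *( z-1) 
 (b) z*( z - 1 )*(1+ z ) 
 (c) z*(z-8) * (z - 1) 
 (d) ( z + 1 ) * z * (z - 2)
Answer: b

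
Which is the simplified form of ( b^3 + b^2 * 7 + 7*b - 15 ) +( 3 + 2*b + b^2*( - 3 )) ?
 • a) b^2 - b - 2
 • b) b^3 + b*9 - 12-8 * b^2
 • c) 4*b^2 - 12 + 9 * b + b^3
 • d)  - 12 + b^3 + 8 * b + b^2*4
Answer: c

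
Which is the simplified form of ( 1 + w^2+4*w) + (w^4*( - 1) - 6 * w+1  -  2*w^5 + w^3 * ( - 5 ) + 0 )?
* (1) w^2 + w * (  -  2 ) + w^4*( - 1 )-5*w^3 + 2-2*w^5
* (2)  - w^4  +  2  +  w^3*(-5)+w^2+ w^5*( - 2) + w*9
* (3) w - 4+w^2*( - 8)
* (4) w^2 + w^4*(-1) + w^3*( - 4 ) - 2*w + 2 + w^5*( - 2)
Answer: 1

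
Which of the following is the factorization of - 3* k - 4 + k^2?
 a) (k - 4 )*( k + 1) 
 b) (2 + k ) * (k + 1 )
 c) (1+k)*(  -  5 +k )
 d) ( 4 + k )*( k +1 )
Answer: a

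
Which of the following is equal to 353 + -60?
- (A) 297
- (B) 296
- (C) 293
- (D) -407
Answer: C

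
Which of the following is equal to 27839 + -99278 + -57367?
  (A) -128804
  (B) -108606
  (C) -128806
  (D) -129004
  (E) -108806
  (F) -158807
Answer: C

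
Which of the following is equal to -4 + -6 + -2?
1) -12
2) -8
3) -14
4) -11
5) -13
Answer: 1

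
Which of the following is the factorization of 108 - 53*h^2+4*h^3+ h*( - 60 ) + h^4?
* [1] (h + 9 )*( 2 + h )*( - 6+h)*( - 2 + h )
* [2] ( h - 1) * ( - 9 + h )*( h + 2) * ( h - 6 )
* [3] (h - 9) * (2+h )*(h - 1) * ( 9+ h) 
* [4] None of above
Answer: 4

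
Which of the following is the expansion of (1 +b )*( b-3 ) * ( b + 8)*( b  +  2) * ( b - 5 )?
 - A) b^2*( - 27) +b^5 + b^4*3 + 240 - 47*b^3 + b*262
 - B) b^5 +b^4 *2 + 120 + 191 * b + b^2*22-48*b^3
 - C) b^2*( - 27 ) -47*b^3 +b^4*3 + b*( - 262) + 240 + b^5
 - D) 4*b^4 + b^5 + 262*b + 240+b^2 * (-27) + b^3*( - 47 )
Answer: A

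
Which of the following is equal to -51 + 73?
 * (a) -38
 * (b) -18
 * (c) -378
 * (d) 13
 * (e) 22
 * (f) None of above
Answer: e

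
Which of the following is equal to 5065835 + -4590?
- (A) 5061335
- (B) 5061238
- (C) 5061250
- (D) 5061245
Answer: D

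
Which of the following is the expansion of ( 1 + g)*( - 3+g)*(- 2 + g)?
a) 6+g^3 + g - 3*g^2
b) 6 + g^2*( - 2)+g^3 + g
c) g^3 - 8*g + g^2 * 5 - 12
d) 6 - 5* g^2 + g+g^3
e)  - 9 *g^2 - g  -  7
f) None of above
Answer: f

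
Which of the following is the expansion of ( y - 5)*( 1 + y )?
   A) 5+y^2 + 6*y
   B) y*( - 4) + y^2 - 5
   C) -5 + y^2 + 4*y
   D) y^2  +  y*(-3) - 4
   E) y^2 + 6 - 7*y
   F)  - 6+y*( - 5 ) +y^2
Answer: B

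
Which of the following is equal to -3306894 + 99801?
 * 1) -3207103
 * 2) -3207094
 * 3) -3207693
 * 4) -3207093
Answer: 4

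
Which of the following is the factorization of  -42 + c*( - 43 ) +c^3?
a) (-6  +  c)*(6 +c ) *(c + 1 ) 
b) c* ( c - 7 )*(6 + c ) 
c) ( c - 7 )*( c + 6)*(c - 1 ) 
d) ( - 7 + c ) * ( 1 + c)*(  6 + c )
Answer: d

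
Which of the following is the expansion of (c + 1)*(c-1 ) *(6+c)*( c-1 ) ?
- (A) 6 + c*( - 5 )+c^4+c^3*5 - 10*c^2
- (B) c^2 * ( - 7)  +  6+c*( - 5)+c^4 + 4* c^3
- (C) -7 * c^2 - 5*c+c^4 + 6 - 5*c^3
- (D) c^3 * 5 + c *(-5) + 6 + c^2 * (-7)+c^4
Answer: D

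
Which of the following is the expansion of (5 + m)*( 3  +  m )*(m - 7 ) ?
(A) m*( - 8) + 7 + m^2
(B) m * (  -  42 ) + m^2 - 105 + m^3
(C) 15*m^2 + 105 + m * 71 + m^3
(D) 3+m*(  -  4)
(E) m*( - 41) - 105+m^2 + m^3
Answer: E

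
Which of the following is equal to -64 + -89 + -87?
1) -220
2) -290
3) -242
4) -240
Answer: 4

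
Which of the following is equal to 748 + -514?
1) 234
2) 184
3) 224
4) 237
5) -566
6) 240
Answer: 1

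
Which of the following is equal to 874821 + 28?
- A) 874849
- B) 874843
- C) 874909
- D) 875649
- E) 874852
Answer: A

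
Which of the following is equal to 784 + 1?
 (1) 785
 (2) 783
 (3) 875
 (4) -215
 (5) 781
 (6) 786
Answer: 1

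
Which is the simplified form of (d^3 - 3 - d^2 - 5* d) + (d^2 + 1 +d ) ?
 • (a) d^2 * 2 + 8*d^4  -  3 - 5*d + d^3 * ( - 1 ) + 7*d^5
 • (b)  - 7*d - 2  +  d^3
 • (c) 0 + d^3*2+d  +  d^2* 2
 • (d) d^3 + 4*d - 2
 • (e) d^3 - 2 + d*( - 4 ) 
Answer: e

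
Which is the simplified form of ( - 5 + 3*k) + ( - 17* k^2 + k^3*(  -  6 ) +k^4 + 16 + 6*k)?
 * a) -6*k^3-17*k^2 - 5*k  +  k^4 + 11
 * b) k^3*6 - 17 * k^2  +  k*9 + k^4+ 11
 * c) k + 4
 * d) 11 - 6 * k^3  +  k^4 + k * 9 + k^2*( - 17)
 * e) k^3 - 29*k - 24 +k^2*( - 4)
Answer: d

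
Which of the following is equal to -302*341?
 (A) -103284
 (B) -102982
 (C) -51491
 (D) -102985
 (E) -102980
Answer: B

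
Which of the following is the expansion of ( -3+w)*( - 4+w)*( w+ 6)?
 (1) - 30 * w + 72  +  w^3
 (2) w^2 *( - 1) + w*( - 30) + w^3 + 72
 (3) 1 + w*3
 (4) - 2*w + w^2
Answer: 2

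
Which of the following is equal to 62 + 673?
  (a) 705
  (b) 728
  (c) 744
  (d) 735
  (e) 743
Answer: d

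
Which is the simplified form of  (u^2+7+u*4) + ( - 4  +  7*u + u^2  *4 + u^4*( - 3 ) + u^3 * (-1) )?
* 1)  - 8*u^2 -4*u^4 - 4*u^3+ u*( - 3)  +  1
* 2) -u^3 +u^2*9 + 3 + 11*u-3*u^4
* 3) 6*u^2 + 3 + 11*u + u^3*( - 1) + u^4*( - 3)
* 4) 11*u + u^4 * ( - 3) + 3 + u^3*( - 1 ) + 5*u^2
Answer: 4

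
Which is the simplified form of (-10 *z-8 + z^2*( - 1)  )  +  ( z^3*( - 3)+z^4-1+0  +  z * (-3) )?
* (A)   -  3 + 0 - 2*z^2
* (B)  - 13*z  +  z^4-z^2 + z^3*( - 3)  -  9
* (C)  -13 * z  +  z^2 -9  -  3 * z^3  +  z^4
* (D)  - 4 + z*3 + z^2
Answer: B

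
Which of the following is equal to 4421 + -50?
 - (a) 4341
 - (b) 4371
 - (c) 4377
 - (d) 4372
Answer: b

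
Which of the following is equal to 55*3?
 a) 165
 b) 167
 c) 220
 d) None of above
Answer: a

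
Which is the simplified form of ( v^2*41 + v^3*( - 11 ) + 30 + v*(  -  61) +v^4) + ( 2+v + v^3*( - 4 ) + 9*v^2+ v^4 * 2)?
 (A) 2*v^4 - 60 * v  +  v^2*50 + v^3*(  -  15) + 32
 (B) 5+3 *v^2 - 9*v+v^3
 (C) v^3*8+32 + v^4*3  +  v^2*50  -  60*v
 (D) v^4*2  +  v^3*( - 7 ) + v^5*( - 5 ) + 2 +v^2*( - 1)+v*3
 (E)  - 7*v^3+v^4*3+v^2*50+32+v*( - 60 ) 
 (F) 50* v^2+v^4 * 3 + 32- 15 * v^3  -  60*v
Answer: F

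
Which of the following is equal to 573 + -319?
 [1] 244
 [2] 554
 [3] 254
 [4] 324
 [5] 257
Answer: 3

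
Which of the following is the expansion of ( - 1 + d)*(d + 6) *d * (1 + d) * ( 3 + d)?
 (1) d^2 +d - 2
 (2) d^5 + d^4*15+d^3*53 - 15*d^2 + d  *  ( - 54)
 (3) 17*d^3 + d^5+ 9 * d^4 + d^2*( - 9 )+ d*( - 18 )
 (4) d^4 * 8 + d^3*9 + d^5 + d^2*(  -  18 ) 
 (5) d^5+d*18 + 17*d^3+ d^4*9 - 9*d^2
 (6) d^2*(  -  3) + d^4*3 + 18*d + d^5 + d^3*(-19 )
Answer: 3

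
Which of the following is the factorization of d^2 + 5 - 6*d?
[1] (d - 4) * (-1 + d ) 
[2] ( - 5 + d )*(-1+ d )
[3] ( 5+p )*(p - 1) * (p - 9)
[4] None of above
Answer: 2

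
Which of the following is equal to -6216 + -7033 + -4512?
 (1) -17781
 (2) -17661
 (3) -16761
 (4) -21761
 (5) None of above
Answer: 5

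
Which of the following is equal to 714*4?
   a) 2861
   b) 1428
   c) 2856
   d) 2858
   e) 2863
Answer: c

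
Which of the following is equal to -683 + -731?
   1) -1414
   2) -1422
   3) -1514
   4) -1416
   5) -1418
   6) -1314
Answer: 1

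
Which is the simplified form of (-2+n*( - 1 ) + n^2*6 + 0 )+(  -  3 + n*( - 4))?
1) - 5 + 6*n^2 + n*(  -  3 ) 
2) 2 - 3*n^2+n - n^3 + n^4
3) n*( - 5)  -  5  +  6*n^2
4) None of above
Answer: 3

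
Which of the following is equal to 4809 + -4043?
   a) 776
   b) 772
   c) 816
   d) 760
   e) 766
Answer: e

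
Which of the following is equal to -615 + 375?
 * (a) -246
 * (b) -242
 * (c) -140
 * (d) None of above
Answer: d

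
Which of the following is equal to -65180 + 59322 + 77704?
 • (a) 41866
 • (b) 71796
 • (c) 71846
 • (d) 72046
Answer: c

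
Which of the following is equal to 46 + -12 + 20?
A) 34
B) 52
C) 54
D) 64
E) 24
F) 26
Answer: C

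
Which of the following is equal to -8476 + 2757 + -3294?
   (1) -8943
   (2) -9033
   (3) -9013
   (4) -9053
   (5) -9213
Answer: 3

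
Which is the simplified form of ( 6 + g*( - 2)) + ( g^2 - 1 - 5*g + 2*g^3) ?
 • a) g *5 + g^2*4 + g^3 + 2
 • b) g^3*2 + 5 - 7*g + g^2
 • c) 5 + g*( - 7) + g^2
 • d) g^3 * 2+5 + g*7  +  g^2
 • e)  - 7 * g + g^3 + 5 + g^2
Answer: b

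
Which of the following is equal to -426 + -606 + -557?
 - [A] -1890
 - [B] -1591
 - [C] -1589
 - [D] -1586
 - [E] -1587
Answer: C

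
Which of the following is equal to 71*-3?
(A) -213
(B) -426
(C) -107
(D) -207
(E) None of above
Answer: A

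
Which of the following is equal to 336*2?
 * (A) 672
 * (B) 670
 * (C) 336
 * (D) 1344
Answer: A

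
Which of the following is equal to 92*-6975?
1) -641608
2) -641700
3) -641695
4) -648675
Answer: 2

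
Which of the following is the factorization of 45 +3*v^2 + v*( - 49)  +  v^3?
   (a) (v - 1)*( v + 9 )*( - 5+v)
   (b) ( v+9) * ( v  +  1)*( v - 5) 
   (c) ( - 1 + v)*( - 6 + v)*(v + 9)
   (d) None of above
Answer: a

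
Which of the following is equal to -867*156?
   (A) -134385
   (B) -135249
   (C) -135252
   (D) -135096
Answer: C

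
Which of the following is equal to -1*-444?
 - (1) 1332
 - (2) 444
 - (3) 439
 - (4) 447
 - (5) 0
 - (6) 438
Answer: 2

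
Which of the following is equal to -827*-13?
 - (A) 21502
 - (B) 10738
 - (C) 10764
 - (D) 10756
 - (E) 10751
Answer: E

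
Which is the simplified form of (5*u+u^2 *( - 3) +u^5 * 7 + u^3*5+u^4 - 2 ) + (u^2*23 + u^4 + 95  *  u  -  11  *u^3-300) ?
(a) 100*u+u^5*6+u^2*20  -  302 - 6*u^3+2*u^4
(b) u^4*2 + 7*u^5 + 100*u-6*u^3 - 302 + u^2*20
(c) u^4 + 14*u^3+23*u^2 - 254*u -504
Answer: b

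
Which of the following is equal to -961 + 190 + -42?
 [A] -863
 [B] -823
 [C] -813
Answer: C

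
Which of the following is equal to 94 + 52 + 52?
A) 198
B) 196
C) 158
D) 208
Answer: A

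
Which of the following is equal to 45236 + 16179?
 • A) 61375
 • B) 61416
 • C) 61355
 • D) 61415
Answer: D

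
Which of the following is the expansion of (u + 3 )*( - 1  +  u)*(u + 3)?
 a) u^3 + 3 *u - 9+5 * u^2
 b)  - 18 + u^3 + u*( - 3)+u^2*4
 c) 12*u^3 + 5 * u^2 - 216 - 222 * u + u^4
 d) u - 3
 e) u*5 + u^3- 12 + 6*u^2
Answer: a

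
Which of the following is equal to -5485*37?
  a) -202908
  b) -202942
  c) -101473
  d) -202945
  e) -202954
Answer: d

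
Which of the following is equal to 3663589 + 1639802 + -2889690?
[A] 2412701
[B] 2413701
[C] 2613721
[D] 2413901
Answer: B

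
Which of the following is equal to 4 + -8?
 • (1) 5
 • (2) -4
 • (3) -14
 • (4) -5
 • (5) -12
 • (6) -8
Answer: 2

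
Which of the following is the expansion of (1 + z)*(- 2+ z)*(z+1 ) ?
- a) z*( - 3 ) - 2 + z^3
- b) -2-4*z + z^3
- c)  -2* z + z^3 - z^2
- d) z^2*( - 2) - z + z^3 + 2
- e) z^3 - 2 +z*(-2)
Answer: a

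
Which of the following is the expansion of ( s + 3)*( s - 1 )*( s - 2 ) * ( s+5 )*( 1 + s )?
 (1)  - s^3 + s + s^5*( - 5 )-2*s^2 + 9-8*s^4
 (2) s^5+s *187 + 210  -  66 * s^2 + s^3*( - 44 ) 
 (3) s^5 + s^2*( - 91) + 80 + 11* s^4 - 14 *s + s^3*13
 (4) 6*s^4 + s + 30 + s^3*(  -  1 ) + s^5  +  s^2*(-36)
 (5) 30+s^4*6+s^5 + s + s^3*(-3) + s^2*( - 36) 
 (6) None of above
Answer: 6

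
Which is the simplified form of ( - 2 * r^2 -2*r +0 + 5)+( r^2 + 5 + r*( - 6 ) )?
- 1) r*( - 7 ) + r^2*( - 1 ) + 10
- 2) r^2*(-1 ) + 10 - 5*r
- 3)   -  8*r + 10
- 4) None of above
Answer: 4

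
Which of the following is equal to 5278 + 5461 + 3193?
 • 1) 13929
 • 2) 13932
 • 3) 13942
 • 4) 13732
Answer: 2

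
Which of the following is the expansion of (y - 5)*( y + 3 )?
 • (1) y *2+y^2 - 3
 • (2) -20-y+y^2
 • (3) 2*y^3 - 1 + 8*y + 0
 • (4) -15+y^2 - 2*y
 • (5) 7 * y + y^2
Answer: 4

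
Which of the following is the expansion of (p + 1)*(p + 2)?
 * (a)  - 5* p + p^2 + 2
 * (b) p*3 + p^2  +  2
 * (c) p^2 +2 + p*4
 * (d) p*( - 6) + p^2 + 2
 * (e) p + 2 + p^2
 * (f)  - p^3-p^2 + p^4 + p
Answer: b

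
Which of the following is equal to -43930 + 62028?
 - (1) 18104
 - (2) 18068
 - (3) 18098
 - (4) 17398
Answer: 3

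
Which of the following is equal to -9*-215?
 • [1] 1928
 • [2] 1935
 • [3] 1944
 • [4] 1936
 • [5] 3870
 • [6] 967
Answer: 2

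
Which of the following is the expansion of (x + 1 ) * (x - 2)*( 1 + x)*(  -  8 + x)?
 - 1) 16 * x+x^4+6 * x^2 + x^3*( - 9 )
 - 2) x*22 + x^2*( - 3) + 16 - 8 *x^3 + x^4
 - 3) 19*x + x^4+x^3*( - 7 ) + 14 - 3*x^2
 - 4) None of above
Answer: 2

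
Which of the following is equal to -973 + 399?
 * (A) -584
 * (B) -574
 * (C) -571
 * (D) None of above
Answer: B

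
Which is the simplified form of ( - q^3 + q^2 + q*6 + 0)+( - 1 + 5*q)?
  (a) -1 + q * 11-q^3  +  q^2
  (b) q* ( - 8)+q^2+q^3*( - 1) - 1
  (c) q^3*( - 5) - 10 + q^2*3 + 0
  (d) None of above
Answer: a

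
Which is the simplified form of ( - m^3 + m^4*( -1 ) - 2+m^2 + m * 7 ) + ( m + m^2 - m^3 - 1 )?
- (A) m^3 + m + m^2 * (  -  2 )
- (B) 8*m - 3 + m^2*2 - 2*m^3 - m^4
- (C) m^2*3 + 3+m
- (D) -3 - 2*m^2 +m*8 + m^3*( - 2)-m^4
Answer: B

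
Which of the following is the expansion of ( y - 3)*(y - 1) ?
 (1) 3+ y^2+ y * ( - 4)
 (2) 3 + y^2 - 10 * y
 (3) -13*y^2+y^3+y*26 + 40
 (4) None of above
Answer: 1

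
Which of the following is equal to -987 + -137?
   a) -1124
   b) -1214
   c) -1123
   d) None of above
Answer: a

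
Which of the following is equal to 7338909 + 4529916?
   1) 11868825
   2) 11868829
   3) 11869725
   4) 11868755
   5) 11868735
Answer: 1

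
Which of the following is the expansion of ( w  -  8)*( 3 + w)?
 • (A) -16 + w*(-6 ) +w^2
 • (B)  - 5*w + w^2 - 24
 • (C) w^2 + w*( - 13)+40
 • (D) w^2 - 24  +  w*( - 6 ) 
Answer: B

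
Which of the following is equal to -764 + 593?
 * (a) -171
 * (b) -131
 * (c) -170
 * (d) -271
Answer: a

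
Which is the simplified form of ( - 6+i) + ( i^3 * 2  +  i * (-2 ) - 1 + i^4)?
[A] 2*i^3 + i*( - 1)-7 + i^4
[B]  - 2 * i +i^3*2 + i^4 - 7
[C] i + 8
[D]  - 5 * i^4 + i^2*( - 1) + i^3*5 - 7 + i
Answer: A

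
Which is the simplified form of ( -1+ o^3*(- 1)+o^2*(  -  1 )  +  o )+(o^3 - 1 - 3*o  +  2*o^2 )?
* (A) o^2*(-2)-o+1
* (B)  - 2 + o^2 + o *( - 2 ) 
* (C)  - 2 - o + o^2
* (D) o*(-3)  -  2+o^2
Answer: B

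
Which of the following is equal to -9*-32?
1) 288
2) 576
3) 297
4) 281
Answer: 1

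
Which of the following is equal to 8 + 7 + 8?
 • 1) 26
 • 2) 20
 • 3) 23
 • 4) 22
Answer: 3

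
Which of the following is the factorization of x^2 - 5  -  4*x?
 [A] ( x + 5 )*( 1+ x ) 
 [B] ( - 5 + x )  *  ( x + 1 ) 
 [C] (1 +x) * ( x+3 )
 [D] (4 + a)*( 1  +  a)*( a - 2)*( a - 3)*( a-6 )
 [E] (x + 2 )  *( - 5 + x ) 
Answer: B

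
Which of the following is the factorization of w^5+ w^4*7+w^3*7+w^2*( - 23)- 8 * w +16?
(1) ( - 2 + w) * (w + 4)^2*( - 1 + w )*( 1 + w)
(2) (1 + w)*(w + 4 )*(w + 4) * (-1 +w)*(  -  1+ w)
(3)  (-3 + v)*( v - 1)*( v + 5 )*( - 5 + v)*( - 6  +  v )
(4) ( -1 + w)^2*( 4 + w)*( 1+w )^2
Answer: 2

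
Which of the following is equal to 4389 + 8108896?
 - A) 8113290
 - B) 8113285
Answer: B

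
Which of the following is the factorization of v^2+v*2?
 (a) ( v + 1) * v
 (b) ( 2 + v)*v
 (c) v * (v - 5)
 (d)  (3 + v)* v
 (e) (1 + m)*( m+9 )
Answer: b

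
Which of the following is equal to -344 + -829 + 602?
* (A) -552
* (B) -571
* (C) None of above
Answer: B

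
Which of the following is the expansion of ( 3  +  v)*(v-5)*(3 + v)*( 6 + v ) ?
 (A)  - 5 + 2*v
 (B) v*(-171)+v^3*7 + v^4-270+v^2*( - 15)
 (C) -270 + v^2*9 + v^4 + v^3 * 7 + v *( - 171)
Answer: B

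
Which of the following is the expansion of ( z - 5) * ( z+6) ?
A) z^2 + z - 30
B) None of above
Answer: A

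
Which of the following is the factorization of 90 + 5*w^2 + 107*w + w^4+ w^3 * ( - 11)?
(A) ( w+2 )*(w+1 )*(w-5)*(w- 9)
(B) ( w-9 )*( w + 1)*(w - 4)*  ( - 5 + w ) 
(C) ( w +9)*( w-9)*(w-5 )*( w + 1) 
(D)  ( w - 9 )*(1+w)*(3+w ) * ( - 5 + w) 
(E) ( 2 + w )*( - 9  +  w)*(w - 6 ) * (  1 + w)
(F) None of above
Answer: A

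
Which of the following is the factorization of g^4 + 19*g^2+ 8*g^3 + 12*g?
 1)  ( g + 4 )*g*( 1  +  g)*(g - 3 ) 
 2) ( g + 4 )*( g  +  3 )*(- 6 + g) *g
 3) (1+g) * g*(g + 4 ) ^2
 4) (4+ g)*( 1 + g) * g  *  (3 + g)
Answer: 4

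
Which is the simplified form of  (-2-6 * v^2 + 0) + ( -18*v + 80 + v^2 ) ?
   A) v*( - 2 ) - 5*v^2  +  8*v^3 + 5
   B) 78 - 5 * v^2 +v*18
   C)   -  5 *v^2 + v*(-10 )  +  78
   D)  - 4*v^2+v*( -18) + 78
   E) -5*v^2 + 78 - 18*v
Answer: E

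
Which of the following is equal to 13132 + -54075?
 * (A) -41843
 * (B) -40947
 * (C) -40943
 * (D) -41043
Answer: C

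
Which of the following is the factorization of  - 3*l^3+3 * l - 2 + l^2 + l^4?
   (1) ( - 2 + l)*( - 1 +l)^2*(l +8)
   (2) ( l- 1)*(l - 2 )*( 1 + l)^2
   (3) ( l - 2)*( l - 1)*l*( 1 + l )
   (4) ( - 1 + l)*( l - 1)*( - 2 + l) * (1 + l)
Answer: 4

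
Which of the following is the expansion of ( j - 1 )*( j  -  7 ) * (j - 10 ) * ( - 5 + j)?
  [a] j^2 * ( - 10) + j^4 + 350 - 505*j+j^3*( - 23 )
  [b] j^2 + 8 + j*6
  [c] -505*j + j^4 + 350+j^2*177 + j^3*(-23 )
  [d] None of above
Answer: c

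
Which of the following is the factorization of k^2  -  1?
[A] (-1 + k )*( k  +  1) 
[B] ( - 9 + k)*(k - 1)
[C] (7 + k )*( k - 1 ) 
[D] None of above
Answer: A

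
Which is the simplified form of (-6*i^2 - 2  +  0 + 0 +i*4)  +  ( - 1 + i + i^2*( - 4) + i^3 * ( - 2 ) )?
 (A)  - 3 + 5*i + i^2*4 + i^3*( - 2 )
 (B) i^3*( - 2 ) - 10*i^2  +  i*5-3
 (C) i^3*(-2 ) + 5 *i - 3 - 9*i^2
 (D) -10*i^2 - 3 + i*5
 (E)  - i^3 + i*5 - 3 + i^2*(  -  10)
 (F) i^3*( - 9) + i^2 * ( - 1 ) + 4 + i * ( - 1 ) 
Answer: B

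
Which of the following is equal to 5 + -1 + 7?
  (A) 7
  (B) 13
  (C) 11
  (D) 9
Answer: C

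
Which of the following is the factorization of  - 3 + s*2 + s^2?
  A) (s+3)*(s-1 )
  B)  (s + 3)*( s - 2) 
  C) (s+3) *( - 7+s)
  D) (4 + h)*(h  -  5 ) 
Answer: A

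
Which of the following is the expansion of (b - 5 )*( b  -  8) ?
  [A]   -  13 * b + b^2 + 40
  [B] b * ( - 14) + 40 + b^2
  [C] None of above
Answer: A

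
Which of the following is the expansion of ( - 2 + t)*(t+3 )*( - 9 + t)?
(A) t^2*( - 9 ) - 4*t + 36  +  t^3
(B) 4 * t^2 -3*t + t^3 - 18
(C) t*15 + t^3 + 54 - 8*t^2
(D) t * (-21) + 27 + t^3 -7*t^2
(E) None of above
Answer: E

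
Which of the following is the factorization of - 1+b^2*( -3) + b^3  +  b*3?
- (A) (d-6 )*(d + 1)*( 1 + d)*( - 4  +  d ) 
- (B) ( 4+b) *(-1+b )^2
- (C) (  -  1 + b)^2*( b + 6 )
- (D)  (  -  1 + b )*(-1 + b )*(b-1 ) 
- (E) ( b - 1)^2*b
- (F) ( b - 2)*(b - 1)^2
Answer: D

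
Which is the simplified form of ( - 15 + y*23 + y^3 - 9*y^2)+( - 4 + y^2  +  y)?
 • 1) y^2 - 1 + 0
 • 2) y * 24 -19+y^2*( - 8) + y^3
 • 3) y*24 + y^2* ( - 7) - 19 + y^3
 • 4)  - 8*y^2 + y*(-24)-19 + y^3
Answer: 2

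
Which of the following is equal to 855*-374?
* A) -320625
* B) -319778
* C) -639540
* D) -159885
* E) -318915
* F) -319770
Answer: F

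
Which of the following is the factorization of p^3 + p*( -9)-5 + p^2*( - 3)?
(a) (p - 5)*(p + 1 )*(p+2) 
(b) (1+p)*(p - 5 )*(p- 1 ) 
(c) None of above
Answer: c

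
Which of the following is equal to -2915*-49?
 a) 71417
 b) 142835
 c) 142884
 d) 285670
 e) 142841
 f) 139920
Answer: b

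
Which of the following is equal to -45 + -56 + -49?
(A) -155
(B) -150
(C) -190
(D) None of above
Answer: B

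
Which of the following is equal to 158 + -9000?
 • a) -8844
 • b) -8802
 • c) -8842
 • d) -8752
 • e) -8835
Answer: c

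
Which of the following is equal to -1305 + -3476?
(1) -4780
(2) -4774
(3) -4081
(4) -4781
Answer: 4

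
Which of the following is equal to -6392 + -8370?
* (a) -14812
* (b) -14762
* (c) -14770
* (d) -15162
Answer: b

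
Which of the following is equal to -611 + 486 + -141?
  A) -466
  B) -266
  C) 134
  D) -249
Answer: B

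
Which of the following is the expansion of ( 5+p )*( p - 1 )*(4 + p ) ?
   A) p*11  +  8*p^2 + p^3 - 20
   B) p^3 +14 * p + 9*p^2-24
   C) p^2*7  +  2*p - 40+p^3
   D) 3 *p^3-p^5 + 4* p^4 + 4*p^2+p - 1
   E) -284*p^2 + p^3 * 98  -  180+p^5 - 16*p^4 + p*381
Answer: A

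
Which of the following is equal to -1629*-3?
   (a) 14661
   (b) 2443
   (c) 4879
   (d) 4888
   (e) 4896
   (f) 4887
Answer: f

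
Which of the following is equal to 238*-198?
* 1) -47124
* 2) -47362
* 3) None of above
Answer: 1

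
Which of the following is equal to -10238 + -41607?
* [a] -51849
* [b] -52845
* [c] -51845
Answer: c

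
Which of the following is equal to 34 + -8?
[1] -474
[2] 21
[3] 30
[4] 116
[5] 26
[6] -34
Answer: 5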